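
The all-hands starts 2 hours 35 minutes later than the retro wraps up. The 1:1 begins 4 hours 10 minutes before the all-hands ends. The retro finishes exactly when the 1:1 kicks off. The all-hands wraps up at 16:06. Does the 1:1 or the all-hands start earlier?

the 1:1

The 1:1 starts at 16:06 − 250 min = 11:56.
So the retro ends at 11:56.
The all-hands starts at 11:56 + 155 min = 14:31.
The 1:1 starts at 11:56 and the all-hands starts at 14:31, so the 1:1 is first.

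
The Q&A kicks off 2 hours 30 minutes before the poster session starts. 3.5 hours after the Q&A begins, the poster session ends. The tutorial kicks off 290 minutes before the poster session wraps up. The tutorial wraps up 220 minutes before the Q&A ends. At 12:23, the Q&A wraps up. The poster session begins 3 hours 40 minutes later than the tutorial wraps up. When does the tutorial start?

The tutorial ends at 12:23 − 220 min = 08:43.
The poster session starts at 08:43 + 220 min = 12:23.
The Q&A starts at 12:23 − 150 min = 09:53.
The poster session ends at 09:53 + 210 min = 13:23.
The tutorial starts at 13:23 − 290 min = 08:33.

08:33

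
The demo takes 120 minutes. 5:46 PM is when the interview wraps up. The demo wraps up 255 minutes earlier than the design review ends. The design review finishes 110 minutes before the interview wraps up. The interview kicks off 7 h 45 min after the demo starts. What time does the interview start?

The design review ends at 5:46 PM − 110 min = 3:56 PM.
The demo ends at 3:56 PM − 255 min = 11:41 AM.
The demo starts at 11:41 AM − 120 min = 9:41 AM.
The interview starts at 9:41 AM + 465 min = 5:26 PM.

5:26 PM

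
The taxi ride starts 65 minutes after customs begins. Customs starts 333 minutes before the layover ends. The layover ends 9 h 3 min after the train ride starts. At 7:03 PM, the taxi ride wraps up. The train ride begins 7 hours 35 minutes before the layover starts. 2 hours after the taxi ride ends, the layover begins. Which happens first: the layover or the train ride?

The layover starts at 7:03 PM + 120 min = 9:03 PM.
The train ride starts at 9:03 PM − 455 min = 1:28 PM.
The layover starts at 9:03 PM and the train ride starts at 1:28 PM, so the train ride is first.

the train ride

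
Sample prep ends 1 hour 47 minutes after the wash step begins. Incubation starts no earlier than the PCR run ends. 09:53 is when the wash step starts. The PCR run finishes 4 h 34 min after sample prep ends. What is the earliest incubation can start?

Sample prep ends at 09:53 + 107 min = 11:40.
The PCR run ends at 11:40 + 274 min = 16:14.
Incubation is bounded by the PCR run, so the earliest it can start is 16:14.

16:14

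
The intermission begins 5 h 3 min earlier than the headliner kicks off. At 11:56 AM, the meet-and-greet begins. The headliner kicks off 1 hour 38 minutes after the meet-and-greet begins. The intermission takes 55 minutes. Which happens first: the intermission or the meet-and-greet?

the intermission

The headliner starts at 11:56 AM + 98 min = 1:34 PM.
The intermission starts at 1:34 PM − 303 min = 8:31 AM.
The intermission starts at 8:31 AM and the meet-and-greet starts at 11:56 AM, so the intermission is first.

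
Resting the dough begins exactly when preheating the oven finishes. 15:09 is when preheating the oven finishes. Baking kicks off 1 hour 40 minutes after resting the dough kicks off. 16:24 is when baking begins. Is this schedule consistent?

No

Resting the dough starts at 15:09.
Baking starts at 15:09 + 100 min = 16:49.
But baking is also said to start at 16:24 — a 25-minute conflict.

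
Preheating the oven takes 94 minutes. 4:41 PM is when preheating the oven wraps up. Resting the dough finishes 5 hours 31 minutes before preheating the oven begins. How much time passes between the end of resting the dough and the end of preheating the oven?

Preheating the oven starts at 4:41 PM − 94 min = 3:07 PM.
Resting the dough ends at 3:07 PM − 331 min = 9:36 AM.
From 9:36 AM to 4:41 PM is 7 h 5 min.

7 h 5 min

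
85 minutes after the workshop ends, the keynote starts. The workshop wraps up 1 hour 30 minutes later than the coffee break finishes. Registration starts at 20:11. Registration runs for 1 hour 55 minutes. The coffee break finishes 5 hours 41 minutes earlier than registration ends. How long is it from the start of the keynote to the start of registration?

51 minutes

Registration ends at 20:11 + 115 min = 22:06.
The coffee break ends at 22:06 − 341 min = 16:25.
The workshop ends at 16:25 + 90 min = 17:55.
The keynote starts at 17:55 + 85 min = 19:20.
From 19:20 to 20:11 is 51 minutes.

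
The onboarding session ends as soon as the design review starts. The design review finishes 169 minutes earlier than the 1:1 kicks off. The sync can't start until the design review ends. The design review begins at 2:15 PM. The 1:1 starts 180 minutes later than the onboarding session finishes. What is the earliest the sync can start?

The onboarding session ends at 2:15 PM.
The 1:1 starts at 2:15 PM + 180 min = 5:15 PM.
The design review ends at 5:15 PM − 169 min = 2:26 PM.
The sync is bounded by the design review, so the earliest it can start is 2:26 PM.

2:26 PM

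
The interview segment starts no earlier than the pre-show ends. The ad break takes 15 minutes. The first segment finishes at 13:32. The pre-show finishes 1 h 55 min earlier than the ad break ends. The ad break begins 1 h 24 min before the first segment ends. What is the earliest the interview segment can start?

The ad break starts at 13:32 − 84 min = 12:08.
The ad break ends at 12:08 + 15 min = 12:23.
The pre-show ends at 12:23 − 115 min = 10:28.
The interview segment is bounded by the pre-show, so the earliest it can start is 10:28.

10:28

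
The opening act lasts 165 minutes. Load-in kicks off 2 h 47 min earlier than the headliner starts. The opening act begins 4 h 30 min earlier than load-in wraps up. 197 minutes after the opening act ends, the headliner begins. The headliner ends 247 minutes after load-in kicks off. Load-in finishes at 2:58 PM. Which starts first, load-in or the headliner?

The opening act starts at 2:58 PM − 270 min = 10:28 AM.
The opening act ends at 10:28 AM + 165 min = 1:13 PM.
The headliner starts at 1:13 PM + 197 min = 4:30 PM.
Load-in starts at 4:30 PM − 167 min = 1:43 PM.
Load-in starts at 1:43 PM and the headliner starts at 4:30 PM, so load-in is first.

load-in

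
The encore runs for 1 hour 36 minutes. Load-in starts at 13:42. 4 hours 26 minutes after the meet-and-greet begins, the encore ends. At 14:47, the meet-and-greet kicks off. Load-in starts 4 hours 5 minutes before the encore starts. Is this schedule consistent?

The encore ends at 14:47 + 266 min = 19:13.
The encore starts at 19:13 − 96 min = 17:37.
Load-in starts at 17:37 − 245 min = 13:32.
But load-in is also said to start at 13:42 — a 10-minute conflict.

No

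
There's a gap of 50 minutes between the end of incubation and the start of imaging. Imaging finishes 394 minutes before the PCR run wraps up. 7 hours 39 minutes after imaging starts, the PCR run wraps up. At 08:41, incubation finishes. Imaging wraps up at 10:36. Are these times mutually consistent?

Yes

Imaging starts at 08:41 + 50 min = 09:31.
The PCR run ends at 09:31 + 459 min = 17:10.
Imaging ends at 17:10 − 394 min = 10:36.
That matches the stated 10:36, so the schedule is consistent.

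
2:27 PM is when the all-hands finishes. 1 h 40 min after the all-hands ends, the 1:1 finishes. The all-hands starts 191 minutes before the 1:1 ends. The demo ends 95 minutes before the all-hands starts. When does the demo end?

The 1:1 ends at 2:27 PM + 100 min = 4:07 PM.
The all-hands starts at 4:07 PM − 191 min = 12:56 PM.
The demo ends at 12:56 PM − 95 min = 11:21 AM.

11:21 AM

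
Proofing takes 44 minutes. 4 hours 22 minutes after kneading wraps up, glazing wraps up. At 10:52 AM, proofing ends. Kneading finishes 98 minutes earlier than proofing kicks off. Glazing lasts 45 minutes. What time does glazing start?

12:07 PM

Proofing starts at 10:52 AM − 44 min = 10:08 AM.
Kneading ends at 10:08 AM − 98 min = 8:30 AM.
Glazing ends at 8:30 AM + 262 min = 12:52 PM.
Glazing starts at 12:52 PM − 45 min = 12:07 PM.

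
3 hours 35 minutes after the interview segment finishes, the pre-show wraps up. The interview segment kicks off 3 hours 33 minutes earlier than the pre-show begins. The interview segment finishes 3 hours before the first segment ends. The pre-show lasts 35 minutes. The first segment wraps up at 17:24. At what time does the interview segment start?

The interview segment ends at 17:24 − 180 min = 14:24.
The pre-show ends at 14:24 + 215 min = 17:59.
The pre-show starts at 17:59 − 35 min = 17:24.
The interview segment starts at 17:24 − 213 min = 13:51.

13:51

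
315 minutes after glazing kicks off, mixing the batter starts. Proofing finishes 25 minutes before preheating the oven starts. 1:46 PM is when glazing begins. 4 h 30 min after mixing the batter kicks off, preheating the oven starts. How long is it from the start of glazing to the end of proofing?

Mixing the batter starts at 1:46 PM + 315 min = 7:01 PM.
Preheating the oven starts at 7:01 PM + 270 min = 11:31 PM.
Proofing ends at 11:31 PM − 25 min = 11:06 PM.
From 1:46 PM to 11:06 PM is 560 minutes.

560 minutes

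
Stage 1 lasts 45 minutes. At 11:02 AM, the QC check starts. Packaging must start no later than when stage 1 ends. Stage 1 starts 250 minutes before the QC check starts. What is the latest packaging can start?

Stage 1 starts at 11:02 AM − 250 min = 6:52 AM.
Stage 1 ends at 6:52 AM + 45 min = 7:37 AM.
Packaging is bounded by stage 1, so the latest it can start is 7:37 AM.

7:37 AM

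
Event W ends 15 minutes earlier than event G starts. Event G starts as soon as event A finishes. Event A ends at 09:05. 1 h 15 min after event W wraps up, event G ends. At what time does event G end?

Event G starts at 09:05.
Event W ends at 09:05 − 15 min = 08:50.
Event G ends at 08:50 + 75 min = 10:05.

10:05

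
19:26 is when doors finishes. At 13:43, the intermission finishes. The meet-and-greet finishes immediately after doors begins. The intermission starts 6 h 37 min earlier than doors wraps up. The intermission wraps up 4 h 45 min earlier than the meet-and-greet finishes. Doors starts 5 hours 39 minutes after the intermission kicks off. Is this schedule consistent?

The intermission starts at 19:26 − 397 min = 12:49.
Doors starts at 12:49 + 339 min = 18:28.
So the meet-and-greet ends at 18:28.
The intermission ends at 18:28 − 285 min = 13:43.
That matches the stated 13:43, so the schedule is consistent.

Yes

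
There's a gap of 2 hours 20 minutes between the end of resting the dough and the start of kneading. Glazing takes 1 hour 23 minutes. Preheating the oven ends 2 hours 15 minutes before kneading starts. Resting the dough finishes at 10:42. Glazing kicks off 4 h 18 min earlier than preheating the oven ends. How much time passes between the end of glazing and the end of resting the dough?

Kneading starts at 10:42 + 140 min = 13:02.
Preheating the oven ends at 13:02 − 135 min = 10:47.
Glazing starts at 10:47 − 258 min = 06:29.
Glazing ends at 06:29 + 83 min = 07:52.
From 07:52 to 10:42 is 2 h 50 min.

2 h 50 min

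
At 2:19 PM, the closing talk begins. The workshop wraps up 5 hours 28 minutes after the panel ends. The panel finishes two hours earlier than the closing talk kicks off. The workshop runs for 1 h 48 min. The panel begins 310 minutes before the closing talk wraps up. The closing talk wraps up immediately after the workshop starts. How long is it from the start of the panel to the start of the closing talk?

3 h 30 min

The panel ends at 2:19 PM − 120 min = 12:19 PM.
The workshop ends at 12:19 PM + 328 min = 5:47 PM.
The workshop starts at 5:47 PM − 108 min = 3:59 PM.
So the closing talk ends at 3:59 PM.
The panel starts at 3:59 PM − 310 min = 10:49 AM.
From 10:49 AM to 2:19 PM is 3 h 30 min.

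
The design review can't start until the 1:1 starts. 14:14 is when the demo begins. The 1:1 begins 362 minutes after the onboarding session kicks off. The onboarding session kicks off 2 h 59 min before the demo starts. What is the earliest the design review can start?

17:17

The onboarding session starts at 14:14 − 179 min = 11:15.
The 1:1 starts at 11:15 + 362 min = 17:17.
The design review is bounded by the 1:1, so the earliest it can start is 17:17.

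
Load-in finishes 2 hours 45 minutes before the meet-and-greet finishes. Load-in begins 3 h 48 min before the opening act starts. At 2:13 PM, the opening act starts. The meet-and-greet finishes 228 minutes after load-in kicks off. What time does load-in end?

Load-in starts at 2:13 PM − 228 min = 10:25 AM.
The meet-and-greet ends at 10:25 AM + 228 min = 2:13 PM.
Load-in ends at 2:13 PM − 165 min = 11:28 AM.

11:28 AM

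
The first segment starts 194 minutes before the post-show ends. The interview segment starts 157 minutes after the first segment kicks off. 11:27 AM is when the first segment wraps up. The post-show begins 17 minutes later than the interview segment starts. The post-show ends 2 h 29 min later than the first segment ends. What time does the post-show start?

1:36 PM

The post-show ends at 11:27 AM + 149 min = 1:56 PM.
The first segment starts at 1:56 PM − 194 min = 10:42 AM.
The interview segment starts at 10:42 AM + 157 min = 1:19 PM.
The post-show starts at 1:19 PM + 17 min = 1:36 PM.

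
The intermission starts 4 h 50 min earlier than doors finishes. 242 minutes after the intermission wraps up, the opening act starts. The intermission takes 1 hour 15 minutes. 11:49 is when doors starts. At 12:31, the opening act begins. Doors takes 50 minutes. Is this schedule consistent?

No

Doors ends at 11:49 + 50 min = 12:39.
The intermission starts at 12:39 − 290 min = 07:49.
The intermission ends at 07:49 + 75 min = 09:04.
The opening act starts at 09:04 + 242 min = 13:06.
But the opening act is also said to start at 12:31 — a 35-minute conflict.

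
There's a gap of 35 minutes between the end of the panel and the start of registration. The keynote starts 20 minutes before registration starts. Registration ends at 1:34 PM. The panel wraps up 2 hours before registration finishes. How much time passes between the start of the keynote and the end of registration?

The panel ends at 1:34 PM − 120 min = 11:34 AM.
Registration starts at 11:34 AM + 35 min = 12:09 PM.
The keynote starts at 12:09 PM − 20 min = 11:49 AM.
From 11:49 AM to 1:34 PM is 1 h 45 min.

1 h 45 min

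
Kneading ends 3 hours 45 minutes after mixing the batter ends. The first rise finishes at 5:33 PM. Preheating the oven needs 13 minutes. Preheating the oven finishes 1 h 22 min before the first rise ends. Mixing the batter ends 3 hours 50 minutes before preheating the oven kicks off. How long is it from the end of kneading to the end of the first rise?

100 minutes

Preheating the oven ends at 5:33 PM − 82 min = 4:11 PM.
Preheating the oven starts at 4:11 PM − 13 min = 3:58 PM.
Mixing the batter ends at 3:58 PM − 230 min = 12:08 PM.
Kneading ends at 12:08 PM + 225 min = 3:53 PM.
From 3:53 PM to 5:33 PM is 100 minutes.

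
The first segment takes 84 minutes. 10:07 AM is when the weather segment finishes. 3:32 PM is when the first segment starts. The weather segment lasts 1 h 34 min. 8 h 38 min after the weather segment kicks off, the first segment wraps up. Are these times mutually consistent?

No

The weather segment starts at 10:07 AM − 94 min = 8:33 AM.
The first segment ends at 8:33 AM + 518 min = 5:11 PM.
The first segment starts at 5:11 PM − 84 min = 3:47 PM.
But the first segment is also said to start at 3:32 PM — a 15-minute conflict.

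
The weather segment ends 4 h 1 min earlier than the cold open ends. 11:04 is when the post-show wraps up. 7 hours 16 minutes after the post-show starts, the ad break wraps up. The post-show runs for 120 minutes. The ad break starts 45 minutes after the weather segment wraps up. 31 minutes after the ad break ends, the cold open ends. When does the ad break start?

The post-show starts at 11:04 − 120 min = 09:04.
The ad break ends at 09:04 + 436 min = 16:20.
The cold open ends at 16:20 + 31 min = 16:51.
The weather segment ends at 16:51 − 241 min = 12:50.
The ad break starts at 12:50 + 45 min = 13:35.

13:35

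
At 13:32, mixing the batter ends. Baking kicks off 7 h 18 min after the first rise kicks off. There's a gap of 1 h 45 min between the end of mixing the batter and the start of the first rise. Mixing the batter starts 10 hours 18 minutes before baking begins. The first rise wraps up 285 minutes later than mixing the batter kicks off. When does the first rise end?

17:02

The first rise starts at 13:32 + 105 min = 15:17.
Baking starts at 15:17 + 438 min = 22:35.
Mixing the batter starts at 22:35 − 618 min = 12:17.
The first rise ends at 12:17 + 285 min = 17:02.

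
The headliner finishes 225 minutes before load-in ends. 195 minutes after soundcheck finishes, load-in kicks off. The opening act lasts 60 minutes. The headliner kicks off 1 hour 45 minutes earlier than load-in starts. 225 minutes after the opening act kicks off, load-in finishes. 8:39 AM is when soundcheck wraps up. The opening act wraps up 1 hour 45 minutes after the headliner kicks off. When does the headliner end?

10:54 AM

Load-in starts at 8:39 AM + 195 min = 11:54 AM.
The headliner starts at 11:54 AM − 105 min = 10:09 AM.
The opening act ends at 10:09 AM + 105 min = 11:54 AM.
The opening act starts at 11:54 AM − 60 min = 10:54 AM.
Load-in ends at 10:54 AM + 225 min = 2:39 PM.
The headliner ends at 2:39 PM − 225 min = 10:54 AM.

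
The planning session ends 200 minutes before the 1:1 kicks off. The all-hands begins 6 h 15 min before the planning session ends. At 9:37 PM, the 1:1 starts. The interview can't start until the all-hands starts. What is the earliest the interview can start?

12:02 PM

The planning session ends at 9:37 PM − 200 min = 6:17 PM.
The all-hands starts at 6:17 PM − 375 min = 12:02 PM.
The interview is bounded by the all-hands, so the earliest it can start is 12:02 PM.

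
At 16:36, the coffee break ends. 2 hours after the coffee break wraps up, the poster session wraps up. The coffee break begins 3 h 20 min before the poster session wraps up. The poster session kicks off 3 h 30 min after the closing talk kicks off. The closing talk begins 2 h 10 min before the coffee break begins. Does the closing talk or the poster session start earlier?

The poster session ends at 16:36 + 120 min = 18:36.
The coffee break starts at 18:36 − 200 min = 15:16.
The closing talk starts at 15:16 − 130 min = 13:06.
The poster session starts at 13:06 + 210 min = 16:36.
The closing talk starts at 13:06 and the poster session starts at 16:36, so the closing talk is first.

the closing talk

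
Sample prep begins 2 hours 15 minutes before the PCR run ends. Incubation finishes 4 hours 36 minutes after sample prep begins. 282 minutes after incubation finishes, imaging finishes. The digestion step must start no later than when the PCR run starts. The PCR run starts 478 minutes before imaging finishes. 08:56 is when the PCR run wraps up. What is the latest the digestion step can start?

Sample prep starts at 08:56 − 135 min = 06:41.
Incubation ends at 06:41 + 276 min = 11:17.
Imaging ends at 11:17 + 282 min = 15:59.
The PCR run starts at 15:59 − 478 min = 08:01.
The digestion step is bounded by the PCR run, so the latest it can start is 08:01.

08:01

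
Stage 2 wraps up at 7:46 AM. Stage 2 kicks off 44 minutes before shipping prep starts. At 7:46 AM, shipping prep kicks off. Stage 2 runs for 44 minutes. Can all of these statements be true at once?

Yes

Stage 2 starts at 7:46 AM − 44 min = 7:02 AM.
Stage 2 ends at 7:02 AM + 44 min = 7:46 AM.
That matches the stated 7:46 AM, so the schedule is consistent.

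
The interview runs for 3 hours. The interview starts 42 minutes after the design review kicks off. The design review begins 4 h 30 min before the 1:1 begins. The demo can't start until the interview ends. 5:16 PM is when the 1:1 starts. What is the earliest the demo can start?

4:28 PM

The design review starts at 5:16 PM − 270 min = 12:46 PM.
The interview starts at 12:46 PM + 42 min = 1:28 PM.
The interview ends at 1:28 PM + 180 min = 4:28 PM.
The demo is bounded by the interview, so the earliest it can start is 4:28 PM.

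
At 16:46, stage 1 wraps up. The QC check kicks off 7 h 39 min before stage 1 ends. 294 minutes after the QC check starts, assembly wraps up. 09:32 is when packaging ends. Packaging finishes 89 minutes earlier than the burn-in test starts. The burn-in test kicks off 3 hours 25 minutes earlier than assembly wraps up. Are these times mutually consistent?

The QC check starts at 16:46 − 459 min = 09:07.
Assembly ends at 09:07 + 294 min = 14:01.
The burn-in test starts at 14:01 − 205 min = 10:36.
Packaging ends at 10:36 − 89 min = 09:07.
But packaging is also said to end at 09:32 — a 25-minute conflict.

No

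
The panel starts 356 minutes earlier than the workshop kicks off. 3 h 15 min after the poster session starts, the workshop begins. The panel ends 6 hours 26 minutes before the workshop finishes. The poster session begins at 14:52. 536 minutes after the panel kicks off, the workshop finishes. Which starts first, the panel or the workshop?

The workshop starts at 14:52 + 195 min = 18:07.
The panel starts at 18:07 − 356 min = 12:11.
The panel starts at 12:11 and the workshop starts at 18:07, so the panel is first.

the panel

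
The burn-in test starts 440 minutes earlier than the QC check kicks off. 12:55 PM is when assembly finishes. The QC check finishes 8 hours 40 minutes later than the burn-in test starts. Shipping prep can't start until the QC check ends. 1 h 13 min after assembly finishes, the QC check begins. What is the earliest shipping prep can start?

3:28 PM

The QC check starts at 12:55 PM + 73 min = 2:08 PM.
The burn-in test starts at 2:08 PM − 440 min = 6:48 AM.
The QC check ends at 6:48 AM + 520 min = 3:28 PM.
Shipping prep is bounded by the QC check, so the earliest it can start is 3:28 PM.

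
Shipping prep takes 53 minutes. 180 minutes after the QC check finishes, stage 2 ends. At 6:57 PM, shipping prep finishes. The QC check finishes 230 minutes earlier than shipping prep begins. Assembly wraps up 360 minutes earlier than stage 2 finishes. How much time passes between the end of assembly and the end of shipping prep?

Shipping prep starts at 6:57 PM − 53 min = 6:04 PM.
The QC check ends at 6:04 PM − 230 min = 2:14 PM.
Stage 2 ends at 2:14 PM + 180 min = 5:14 PM.
Assembly ends at 5:14 PM − 360 min = 11:14 AM.
From 11:14 AM to 6:57 PM is 7 h 43 min.

7 h 43 min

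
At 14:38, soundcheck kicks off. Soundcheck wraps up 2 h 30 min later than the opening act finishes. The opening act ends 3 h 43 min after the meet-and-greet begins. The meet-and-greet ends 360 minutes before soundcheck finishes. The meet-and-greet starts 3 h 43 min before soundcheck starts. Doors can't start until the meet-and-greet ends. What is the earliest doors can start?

11:08

The meet-and-greet starts at 14:38 − 223 min = 10:55.
The opening act ends at 10:55 + 223 min = 14:38.
Soundcheck ends at 14:38 + 150 min = 17:08.
The meet-and-greet ends at 17:08 − 360 min = 11:08.
Doors is bounded by the meet-and-greet, so the earliest it can start is 11:08.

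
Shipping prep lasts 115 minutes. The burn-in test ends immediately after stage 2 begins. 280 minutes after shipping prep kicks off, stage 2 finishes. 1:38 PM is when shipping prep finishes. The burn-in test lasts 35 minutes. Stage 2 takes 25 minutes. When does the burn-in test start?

Shipping prep starts at 1:38 PM − 115 min = 11:43 AM.
Stage 2 ends at 11:43 AM + 280 min = 4:23 PM.
Stage 2 starts at 4:23 PM − 25 min = 3:58 PM.
So the burn-in test ends at 3:58 PM.
The burn-in test starts at 3:58 PM − 35 min = 3:23 PM.

3:23 PM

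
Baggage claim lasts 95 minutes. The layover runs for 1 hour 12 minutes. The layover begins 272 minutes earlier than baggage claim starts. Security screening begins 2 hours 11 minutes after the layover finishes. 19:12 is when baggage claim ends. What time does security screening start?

16:28

Baggage claim starts at 19:12 − 95 min = 17:37.
The layover starts at 17:37 − 272 min = 13:05.
The layover ends at 13:05 + 72 min = 14:17.
Security screening starts at 14:17 + 131 min = 16:28.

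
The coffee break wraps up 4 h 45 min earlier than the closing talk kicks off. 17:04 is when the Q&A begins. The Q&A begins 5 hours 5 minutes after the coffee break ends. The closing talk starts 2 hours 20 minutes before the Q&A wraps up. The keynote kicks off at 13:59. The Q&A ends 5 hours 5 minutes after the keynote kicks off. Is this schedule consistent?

The Q&A ends at 13:59 + 305 min = 19:04.
The closing talk starts at 19:04 − 140 min = 16:44.
The coffee break ends at 16:44 − 285 min = 11:59.
The Q&A starts at 11:59 + 305 min = 17:04.
That matches the stated 17:04, so the schedule is consistent.

Yes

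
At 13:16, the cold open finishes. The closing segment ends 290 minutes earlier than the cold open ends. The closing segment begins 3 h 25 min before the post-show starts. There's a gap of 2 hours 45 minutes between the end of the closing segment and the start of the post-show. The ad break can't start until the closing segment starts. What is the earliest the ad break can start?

The closing segment ends at 13:16 − 290 min = 08:26.
The post-show starts at 08:26 + 165 min = 11:11.
The closing segment starts at 11:11 − 205 min = 07:46.
The ad break is bounded by the closing segment, so the earliest it can start is 07:46.

07:46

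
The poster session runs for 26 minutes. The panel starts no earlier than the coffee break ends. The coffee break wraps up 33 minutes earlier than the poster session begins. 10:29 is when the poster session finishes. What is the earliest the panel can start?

The poster session starts at 10:29 − 26 min = 10:03.
The coffee break ends at 10:03 − 33 min = 09:30.
The panel is bounded by the coffee break, so the earliest it can start is 09:30.

09:30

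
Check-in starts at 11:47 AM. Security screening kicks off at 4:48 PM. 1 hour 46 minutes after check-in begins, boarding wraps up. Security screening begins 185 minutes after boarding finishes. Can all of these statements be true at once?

No

Boarding ends at 11:47 AM + 106 min = 1:33 PM.
Security screening starts at 1:33 PM + 185 min = 4:38 PM.
But security screening is also said to start at 4:48 PM — a 10-minute conflict.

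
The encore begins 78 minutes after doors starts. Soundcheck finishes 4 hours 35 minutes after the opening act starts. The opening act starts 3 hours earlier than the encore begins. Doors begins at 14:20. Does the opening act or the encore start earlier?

The encore starts at 14:20 + 78 min = 15:38.
The opening act starts at 15:38 − 180 min = 12:38.
The opening act starts at 12:38 and the encore starts at 15:38, so the opening act is first.

the opening act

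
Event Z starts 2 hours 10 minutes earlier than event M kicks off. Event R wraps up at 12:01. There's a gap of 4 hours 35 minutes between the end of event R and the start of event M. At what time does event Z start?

Event M starts at 12:01 + 275 min = 16:36.
Event Z starts at 16:36 − 130 min = 14:26.

14:26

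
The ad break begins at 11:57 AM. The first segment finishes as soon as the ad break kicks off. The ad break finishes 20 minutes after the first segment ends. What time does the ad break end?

12:17 PM

The first segment ends at 11:57 AM.
The ad break ends at 11:57 AM + 20 min = 12:17 PM.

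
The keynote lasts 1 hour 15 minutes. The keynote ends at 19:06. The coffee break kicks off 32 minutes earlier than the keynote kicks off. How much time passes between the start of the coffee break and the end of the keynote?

The keynote starts at 19:06 − 75 min = 17:51.
The coffee break starts at 17:51 − 32 min = 17:19.
From 17:19 to 19:06 is 1 h 47 min.

1 h 47 min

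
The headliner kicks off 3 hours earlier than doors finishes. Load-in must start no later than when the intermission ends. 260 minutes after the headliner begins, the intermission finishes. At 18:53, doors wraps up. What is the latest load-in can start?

20:13

The headliner starts at 18:53 − 180 min = 15:53.
The intermission ends at 15:53 + 260 min = 20:13.
Load-in is bounded by the intermission, so the latest it can start is 20:13.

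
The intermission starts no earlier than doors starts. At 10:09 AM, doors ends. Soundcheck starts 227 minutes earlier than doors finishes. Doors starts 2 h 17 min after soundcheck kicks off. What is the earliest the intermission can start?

Soundcheck starts at 10:09 AM − 227 min = 6:22 AM.
Doors starts at 6:22 AM + 137 min = 8:39 AM.
The intermission is bounded by doors, so the earliest it can start is 8:39 AM.

8:39 AM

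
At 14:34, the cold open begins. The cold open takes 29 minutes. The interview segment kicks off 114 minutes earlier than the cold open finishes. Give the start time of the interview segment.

13:09

The cold open ends at 14:34 + 29 min = 15:03.
The interview segment starts at 15:03 − 114 min = 13:09.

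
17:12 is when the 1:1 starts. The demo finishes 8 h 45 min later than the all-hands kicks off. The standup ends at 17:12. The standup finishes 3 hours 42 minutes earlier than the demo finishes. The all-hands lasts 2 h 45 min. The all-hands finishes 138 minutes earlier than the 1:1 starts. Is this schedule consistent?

The all-hands ends at 17:12 − 138 min = 14:54.
The all-hands starts at 14:54 − 165 min = 12:09.
The demo ends at 12:09 + 525 min = 20:54.
The standup ends at 20:54 − 222 min = 17:12.
That matches the stated 17:12, so the schedule is consistent.

Yes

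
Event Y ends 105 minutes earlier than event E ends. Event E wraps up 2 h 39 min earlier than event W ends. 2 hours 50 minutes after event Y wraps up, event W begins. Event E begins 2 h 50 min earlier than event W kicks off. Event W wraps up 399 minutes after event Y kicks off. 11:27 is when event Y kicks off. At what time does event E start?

Event W ends at 11:27 + 399 min = 18:06.
Event E ends at 18:06 − 159 min = 15:27.
Event Y ends at 15:27 − 105 min = 13:42.
Event W starts at 13:42 + 170 min = 16:32.
Event E starts at 16:32 − 170 min = 13:42.

13:42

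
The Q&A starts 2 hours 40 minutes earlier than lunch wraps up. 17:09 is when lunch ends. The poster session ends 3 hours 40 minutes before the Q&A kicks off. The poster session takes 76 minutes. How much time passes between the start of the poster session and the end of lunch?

7 hours 36 minutes

The Q&A starts at 17:09 − 160 min = 14:29.
The poster session ends at 14:29 − 220 min = 10:49.
The poster session starts at 10:49 − 76 min = 09:33.
From 09:33 to 17:09 is 7 hours 36 minutes.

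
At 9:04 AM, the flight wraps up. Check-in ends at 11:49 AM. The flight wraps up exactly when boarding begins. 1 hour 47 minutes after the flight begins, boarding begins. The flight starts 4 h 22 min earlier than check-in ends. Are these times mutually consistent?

No

The flight starts at 11:49 AM − 262 min = 7:27 AM.
Boarding starts at 7:27 AM + 107 min = 9:14 AM.
So the flight ends at 9:14 AM.
But the flight is also said to end at 9:04 AM — a 10-minute conflict.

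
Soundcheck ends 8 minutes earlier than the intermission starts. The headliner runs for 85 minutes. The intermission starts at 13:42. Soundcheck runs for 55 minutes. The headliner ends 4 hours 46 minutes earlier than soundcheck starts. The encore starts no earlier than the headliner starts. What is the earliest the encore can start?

Soundcheck ends at 13:42 − 8 min = 13:34.
Soundcheck starts at 13:34 − 55 min = 12:39.
The headliner ends at 12:39 − 286 min = 07:53.
The headliner starts at 07:53 − 85 min = 06:28.
The encore is bounded by the headliner, so the earliest it can start is 06:28.

06:28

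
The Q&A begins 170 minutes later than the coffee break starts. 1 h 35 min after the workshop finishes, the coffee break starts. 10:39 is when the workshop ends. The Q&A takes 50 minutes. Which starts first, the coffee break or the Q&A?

The coffee break starts at 10:39 + 95 min = 12:14.
The Q&A starts at 12:14 + 170 min = 15:04.
The coffee break starts at 12:14 and the Q&A starts at 15:04, so the coffee break is first.

the coffee break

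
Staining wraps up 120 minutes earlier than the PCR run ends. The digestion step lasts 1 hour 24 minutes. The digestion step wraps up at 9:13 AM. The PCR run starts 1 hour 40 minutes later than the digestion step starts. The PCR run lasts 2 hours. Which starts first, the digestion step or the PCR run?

the digestion step

The digestion step starts at 9:13 AM − 84 min = 7:49 AM.
The PCR run starts at 7:49 AM + 100 min = 9:29 AM.
The digestion step starts at 7:49 AM and the PCR run starts at 9:29 AM, so the digestion step is first.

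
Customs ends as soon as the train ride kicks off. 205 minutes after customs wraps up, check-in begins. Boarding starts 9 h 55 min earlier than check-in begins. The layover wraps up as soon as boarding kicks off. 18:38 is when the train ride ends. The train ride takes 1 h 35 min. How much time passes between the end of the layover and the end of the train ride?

8 h 5 min

The train ride starts at 18:38 − 95 min = 17:03.
So customs ends at 17:03.
Check-in starts at 17:03 + 205 min = 20:28.
Boarding starts at 20:28 − 595 min = 10:33.
So the layover ends at 10:33.
From 10:33 to 18:38 is 8 h 5 min.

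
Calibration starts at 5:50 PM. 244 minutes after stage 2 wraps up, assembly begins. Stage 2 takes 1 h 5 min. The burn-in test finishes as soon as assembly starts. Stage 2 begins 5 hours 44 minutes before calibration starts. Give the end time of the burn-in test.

Stage 2 starts at 5:50 PM − 344 min = 12:06 PM.
Stage 2 ends at 12:06 PM + 65 min = 1:11 PM.
Assembly starts at 1:11 PM + 244 min = 5:15 PM.
So the burn-in test ends at 5:15 PM.

5:15 PM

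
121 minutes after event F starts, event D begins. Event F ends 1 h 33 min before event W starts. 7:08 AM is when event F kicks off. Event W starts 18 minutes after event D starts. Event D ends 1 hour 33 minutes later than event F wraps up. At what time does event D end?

9:27 AM

Event D starts at 7:08 AM + 121 min = 9:09 AM.
Event W starts at 9:09 AM + 18 min = 9:27 AM.
Event F ends at 9:27 AM − 93 min = 7:54 AM.
Event D ends at 7:54 AM + 93 min = 9:27 AM.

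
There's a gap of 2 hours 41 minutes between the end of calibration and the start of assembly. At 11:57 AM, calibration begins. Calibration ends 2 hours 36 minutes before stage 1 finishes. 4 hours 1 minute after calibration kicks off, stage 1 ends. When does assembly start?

4:03 PM

Stage 1 ends at 11:57 AM + 241 min = 3:58 PM.
Calibration ends at 3:58 PM − 156 min = 1:22 PM.
Assembly starts at 1:22 PM + 161 min = 4:03 PM.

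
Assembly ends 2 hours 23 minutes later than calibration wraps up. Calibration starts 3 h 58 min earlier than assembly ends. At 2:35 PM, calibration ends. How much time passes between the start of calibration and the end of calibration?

1 h 35 min

Assembly ends at 2:35 PM + 143 min = 4:58 PM.
Calibration starts at 4:58 PM − 238 min = 1:00 PM.
From 1:00 PM to 2:35 PM is 1 h 35 min.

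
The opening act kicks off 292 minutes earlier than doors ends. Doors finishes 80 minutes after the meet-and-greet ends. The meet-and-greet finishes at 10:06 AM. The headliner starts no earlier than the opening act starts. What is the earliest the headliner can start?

6:34 AM

Doors ends at 10:06 AM + 80 min = 11:26 AM.
The opening act starts at 11:26 AM − 292 min = 6:34 AM.
The headliner is bounded by the opening act, so the earliest it can start is 6:34 AM.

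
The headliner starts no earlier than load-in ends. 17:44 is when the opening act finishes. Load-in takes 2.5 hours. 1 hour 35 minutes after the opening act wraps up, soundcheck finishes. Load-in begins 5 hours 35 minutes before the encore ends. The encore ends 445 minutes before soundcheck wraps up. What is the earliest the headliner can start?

08:49

Soundcheck ends at 17:44 + 95 min = 19:19.
The encore ends at 19:19 − 445 min = 11:54.
Load-in starts at 11:54 − 335 min = 06:19.
Load-in ends at 06:19 + 150 min = 08:49.
The headliner is bounded by load-in, so the earliest it can start is 08:49.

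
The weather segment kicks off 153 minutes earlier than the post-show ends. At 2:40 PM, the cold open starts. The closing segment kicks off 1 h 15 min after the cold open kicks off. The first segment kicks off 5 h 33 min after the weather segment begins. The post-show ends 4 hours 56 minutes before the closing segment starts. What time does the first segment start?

The closing segment starts at 2:40 PM + 75 min = 3:55 PM.
The post-show ends at 3:55 PM − 296 min = 10:59 AM.
The weather segment starts at 10:59 AM − 153 min = 8:26 AM.
The first segment starts at 8:26 AM + 333 min = 1:59 PM.

1:59 PM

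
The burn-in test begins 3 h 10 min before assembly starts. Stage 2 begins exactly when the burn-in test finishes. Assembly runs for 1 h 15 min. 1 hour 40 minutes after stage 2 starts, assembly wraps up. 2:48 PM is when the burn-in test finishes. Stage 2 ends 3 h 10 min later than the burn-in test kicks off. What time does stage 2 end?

3:13 PM

Stage 2 starts at 2:48 PM.
Assembly ends at 2:48 PM + 100 min = 4:28 PM.
Assembly starts at 4:28 PM − 75 min = 3:13 PM.
The burn-in test starts at 3:13 PM − 190 min = 12:03 PM.
Stage 2 ends at 12:03 PM + 190 min = 3:13 PM.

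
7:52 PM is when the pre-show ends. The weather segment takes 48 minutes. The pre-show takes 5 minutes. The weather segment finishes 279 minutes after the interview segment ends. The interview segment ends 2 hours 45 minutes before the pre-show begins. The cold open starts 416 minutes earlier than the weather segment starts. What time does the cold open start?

1:57 PM

The pre-show starts at 7:52 PM − 5 min = 7:47 PM.
The interview segment ends at 7:47 PM − 165 min = 5:02 PM.
The weather segment ends at 5:02 PM + 279 min = 9:41 PM.
The weather segment starts at 9:41 PM − 48 min = 8:53 PM.
The cold open starts at 8:53 PM − 416 min = 1:57 PM.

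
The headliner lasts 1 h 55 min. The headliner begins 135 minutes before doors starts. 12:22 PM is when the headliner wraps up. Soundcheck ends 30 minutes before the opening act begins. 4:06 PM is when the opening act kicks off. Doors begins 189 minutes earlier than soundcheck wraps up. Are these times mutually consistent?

No

Soundcheck ends at 4:06 PM − 30 min = 3:36 PM.
Doors starts at 3:36 PM − 189 min = 12:27 PM.
The headliner starts at 12:27 PM − 135 min = 10:12 AM.
The headliner ends at 10:12 AM + 115 min = 12:07 PM.
But the headliner is also said to end at 12:22 PM — a 15-minute conflict.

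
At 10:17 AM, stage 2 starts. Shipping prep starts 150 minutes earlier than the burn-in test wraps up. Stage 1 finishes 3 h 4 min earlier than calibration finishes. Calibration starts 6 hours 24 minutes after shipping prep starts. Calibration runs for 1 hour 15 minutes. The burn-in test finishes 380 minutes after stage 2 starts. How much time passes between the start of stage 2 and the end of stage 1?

8 hours 25 minutes

The burn-in test ends at 10:17 AM + 380 min = 4:37 PM.
Shipping prep starts at 4:37 PM − 150 min = 2:07 PM.
Calibration starts at 2:07 PM + 384 min = 8:31 PM.
Calibration ends at 8:31 PM + 75 min = 9:46 PM.
Stage 1 ends at 9:46 PM − 184 min = 6:42 PM.
From 10:17 AM to 6:42 PM is 8 hours 25 minutes.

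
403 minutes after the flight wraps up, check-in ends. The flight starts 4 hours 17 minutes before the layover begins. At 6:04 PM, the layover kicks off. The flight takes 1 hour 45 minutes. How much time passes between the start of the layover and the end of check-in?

251 minutes

The flight starts at 6:04 PM − 257 min = 1:47 PM.
The flight ends at 1:47 PM + 105 min = 3:32 PM.
Check-in ends at 3:32 PM + 403 min = 10:15 PM.
From 6:04 PM to 10:15 PM is 251 minutes.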